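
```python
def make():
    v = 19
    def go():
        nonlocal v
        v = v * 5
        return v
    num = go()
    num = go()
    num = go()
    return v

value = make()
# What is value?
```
2375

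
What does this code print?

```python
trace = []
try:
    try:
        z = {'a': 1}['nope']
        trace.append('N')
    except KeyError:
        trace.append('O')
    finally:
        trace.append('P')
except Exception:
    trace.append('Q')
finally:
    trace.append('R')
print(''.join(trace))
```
OPR

Both finally blocks run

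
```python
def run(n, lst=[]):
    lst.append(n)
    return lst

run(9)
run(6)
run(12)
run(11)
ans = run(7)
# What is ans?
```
[9, 6, 12, 11, 7]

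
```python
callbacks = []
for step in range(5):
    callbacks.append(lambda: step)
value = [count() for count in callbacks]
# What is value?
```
[4, 4, 4, 4, 4]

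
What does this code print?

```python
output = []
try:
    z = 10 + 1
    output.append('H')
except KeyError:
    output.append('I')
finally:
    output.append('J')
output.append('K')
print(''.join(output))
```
HJK

finally runs after normal execution too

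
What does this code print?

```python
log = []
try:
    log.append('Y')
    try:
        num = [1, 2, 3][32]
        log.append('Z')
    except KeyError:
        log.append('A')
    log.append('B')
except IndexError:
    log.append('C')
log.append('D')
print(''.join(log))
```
YCD

Inner handler doesn't match, propagates to outer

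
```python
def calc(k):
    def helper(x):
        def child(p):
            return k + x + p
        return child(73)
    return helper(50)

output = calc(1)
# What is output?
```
124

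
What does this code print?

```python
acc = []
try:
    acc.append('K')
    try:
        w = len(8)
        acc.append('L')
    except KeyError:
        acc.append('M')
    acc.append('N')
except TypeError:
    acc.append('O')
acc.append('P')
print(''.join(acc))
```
KOP

Inner handler doesn't match, propagates to outer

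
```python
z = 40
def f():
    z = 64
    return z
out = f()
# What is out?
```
64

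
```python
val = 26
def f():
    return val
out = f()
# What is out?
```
26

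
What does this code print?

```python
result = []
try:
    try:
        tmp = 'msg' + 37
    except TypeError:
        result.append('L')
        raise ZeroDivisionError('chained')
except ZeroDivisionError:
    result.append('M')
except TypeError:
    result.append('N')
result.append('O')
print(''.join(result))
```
LMO

ZeroDivisionError raised and caught, original TypeError not re-raised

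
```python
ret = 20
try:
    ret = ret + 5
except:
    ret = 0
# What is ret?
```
25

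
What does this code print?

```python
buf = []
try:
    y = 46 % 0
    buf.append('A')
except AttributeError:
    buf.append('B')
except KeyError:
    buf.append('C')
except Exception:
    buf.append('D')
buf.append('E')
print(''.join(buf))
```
DE

ZeroDivisionError not specifically caught, falls to Exception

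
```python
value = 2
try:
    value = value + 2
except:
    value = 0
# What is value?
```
4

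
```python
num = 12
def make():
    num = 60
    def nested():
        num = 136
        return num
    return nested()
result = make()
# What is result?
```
136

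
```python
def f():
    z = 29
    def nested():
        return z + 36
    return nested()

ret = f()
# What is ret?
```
65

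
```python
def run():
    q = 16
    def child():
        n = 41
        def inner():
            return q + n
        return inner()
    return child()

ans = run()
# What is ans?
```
57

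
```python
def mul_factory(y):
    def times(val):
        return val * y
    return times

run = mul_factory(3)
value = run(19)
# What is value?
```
57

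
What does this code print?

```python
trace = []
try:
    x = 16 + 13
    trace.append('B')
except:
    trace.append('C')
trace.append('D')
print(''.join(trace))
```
BD

No exception, try block completes normally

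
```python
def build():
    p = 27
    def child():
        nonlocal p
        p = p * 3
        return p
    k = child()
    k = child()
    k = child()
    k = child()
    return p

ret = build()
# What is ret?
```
2187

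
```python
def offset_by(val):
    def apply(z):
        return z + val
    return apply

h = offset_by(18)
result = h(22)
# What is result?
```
40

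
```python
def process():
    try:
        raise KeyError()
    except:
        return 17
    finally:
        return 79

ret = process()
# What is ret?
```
79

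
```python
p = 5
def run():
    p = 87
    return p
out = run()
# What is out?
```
87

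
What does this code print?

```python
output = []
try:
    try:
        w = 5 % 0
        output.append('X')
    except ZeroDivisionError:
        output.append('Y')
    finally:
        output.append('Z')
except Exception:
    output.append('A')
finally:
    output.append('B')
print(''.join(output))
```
YZB

Both finally blocks run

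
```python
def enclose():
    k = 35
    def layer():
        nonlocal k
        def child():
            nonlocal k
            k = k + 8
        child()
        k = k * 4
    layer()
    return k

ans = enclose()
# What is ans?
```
172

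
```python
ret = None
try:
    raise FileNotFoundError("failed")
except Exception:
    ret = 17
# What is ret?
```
17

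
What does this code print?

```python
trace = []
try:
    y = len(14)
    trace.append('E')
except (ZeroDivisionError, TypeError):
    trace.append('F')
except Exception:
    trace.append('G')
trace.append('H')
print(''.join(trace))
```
FH

TypeError matches tuple containing it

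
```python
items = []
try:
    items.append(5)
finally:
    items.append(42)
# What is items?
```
[5, 42]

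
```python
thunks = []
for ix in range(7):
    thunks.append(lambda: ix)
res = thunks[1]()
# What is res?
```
6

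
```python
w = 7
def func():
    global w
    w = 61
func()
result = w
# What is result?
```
61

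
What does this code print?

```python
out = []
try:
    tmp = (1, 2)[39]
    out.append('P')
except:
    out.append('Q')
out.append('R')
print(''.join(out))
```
QR

Exception raised in try, caught by bare except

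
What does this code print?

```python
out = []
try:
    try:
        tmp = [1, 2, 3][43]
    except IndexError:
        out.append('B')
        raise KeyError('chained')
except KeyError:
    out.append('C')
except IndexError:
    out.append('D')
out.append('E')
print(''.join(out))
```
BCE

KeyError raised and caught, original IndexError not re-raised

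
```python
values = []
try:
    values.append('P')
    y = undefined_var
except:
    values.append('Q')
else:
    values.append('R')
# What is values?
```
['P', 'Q']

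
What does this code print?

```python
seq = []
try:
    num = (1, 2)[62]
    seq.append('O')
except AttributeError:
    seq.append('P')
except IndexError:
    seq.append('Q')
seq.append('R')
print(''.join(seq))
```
QR

IndexError is caught by its specific handler, not AttributeError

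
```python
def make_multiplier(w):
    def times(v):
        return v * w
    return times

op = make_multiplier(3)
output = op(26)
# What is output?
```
78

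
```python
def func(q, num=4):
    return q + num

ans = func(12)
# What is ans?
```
16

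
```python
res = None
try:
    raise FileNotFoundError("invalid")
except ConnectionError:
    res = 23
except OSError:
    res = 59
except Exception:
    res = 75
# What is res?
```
59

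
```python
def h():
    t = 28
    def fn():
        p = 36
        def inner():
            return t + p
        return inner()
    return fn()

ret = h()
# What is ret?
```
64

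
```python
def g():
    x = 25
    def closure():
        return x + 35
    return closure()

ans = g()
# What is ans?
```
60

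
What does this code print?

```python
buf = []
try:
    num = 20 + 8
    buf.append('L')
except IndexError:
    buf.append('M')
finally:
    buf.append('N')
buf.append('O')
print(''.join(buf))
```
LNO

finally runs after normal execution too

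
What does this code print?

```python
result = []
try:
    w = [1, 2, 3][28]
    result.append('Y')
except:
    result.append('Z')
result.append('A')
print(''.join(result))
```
ZA

Exception raised in try, caught by bare except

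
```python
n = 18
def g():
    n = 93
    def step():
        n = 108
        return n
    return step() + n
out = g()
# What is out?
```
201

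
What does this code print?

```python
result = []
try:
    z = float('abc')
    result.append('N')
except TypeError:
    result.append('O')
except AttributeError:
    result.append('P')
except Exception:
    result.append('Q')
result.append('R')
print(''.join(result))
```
QR

ValueError not specifically caught, falls to Exception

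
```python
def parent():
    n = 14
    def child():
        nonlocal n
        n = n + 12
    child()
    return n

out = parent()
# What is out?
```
26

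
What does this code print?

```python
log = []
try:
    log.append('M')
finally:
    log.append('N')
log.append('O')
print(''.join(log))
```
MNO

try/finally without except, no exception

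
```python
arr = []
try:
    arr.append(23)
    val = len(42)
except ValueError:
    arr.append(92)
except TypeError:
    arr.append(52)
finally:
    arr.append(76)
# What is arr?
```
[23, 52, 76]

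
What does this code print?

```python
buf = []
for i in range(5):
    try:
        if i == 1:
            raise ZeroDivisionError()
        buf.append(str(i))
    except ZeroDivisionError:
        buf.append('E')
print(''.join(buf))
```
0E234

Exception on i=1 caught, loop continues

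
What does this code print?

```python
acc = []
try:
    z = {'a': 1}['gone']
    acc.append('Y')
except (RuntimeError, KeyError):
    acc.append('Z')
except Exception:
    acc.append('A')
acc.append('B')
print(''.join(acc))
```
ZB

KeyError matches tuple containing it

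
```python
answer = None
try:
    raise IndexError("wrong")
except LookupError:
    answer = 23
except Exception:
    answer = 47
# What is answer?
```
23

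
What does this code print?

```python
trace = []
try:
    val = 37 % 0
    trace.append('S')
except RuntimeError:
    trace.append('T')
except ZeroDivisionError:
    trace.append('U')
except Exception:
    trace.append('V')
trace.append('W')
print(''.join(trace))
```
UW

ZeroDivisionError matches before generic Exception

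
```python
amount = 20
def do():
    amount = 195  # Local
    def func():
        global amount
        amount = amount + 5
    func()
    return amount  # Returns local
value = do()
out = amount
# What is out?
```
25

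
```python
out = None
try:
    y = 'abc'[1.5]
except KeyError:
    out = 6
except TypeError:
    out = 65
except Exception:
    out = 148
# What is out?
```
65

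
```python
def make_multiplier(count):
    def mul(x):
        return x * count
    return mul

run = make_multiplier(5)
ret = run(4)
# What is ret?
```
20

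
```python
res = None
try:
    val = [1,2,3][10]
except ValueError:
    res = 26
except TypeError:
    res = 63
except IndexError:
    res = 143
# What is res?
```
143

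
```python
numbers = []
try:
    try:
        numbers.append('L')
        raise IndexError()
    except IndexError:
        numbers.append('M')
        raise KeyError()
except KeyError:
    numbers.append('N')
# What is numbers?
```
['L', 'M', 'N']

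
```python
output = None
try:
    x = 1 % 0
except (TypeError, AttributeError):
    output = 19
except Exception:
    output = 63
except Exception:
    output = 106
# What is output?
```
63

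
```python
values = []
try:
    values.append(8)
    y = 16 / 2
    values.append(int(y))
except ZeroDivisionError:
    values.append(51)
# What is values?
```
[8, 8]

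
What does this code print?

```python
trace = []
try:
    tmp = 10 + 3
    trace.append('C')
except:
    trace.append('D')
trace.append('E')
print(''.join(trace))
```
CE

No exception, try block completes normally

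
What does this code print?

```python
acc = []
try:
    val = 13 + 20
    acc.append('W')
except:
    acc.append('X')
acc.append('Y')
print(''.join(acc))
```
WY

No exception, try block completes normally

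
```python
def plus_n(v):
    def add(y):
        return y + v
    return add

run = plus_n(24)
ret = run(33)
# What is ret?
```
57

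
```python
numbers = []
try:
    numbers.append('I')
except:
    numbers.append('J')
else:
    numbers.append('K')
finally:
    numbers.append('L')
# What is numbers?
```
['I', 'K', 'L']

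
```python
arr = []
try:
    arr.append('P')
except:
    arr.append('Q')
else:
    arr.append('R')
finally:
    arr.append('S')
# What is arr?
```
['P', 'R', 'S']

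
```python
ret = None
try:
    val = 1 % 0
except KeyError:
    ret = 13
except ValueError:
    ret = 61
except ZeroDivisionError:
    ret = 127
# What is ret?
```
127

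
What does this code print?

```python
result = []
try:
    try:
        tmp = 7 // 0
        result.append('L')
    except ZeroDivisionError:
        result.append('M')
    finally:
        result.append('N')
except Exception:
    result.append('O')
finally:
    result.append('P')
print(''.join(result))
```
MNP

Both finally blocks run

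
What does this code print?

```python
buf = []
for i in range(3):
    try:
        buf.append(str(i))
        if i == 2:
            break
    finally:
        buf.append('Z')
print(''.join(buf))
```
0Z1Z2Z

finally runs even when breaking out of loop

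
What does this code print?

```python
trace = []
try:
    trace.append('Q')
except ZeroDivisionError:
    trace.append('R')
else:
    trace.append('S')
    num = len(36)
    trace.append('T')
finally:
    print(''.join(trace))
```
QS

Try succeeds, else appends 'S', TypeError in else is uncaught, finally prints before exception propagates ('T' never appended)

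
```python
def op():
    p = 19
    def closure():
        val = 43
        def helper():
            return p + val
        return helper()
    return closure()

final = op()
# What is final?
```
62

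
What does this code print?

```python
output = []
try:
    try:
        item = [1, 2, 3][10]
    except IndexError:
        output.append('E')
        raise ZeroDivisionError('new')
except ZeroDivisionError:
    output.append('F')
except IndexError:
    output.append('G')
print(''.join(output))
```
EF

New ZeroDivisionError raised, caught by outer ZeroDivisionError handler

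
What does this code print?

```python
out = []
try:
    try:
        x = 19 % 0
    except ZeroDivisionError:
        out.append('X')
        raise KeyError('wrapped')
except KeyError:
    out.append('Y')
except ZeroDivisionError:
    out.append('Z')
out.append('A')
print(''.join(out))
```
XYA

KeyError raised and caught, original ZeroDivisionError not re-raised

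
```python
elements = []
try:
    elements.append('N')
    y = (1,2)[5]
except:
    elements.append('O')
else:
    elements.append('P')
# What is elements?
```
['N', 'O']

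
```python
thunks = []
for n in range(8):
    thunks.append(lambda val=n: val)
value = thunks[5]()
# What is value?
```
5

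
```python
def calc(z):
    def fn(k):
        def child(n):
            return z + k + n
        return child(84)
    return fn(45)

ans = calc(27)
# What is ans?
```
156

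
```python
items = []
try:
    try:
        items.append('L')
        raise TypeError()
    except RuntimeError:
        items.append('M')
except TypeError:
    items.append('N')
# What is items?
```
['L', 'N']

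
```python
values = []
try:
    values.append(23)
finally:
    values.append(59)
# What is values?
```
[23, 59]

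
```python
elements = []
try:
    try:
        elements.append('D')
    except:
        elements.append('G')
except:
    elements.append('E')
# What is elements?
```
['D']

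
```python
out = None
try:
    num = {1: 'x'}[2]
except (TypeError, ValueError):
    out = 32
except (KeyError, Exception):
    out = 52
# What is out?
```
52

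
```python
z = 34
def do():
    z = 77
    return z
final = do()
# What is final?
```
77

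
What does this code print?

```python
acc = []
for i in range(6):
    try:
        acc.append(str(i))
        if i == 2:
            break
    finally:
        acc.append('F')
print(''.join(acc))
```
0F1F2F

finally runs even when breaking out of loop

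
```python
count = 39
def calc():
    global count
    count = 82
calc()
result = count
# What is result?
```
82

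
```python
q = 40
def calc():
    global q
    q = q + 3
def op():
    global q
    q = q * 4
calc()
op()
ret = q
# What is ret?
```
172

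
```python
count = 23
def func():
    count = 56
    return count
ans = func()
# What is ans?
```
56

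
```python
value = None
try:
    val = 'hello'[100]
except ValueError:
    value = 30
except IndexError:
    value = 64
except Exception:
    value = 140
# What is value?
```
64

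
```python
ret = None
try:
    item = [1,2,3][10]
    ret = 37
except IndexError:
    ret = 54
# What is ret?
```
54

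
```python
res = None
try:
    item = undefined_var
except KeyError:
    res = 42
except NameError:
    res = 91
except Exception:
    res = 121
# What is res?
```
91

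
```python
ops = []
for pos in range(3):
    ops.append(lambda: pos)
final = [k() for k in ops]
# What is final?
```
[2, 2, 2]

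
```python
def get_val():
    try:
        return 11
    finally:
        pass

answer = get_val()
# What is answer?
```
11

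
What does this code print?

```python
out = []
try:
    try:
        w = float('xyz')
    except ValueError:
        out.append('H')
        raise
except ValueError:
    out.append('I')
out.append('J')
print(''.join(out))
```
HIJ

raise without argument re-raises current exception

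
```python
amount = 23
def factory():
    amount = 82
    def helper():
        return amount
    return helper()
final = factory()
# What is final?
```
82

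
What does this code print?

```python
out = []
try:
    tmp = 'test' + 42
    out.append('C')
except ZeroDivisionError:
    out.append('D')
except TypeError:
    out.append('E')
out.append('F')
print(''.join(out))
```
EF

TypeError is caught by its specific handler, not ZeroDivisionError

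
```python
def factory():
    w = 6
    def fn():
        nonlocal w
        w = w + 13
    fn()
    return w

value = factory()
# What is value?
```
19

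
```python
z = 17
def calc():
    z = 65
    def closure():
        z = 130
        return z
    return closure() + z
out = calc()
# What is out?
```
195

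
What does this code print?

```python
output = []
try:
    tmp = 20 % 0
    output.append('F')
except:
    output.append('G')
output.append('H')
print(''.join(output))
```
GH

Exception raised in try, caught by bare except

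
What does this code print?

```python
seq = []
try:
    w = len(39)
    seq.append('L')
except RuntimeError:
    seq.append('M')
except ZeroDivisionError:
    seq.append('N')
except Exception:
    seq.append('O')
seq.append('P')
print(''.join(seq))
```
OP

TypeError not specifically caught, falls to Exception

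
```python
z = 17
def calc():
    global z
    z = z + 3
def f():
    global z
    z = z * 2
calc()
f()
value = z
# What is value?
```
40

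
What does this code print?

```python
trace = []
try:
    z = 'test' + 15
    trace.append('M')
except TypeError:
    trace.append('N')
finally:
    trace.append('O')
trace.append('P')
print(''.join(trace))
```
NOP

finally always runs, even after exception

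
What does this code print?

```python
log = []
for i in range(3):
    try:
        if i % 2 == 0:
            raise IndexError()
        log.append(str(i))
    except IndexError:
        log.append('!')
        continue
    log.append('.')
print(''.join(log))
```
!1.!

continue in except skips rest of loop body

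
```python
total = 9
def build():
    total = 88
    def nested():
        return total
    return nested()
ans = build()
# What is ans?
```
88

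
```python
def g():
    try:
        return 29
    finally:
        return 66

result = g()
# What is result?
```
66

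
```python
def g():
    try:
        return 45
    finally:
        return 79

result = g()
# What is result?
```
79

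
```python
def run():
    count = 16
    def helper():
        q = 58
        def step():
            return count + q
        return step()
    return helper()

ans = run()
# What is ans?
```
74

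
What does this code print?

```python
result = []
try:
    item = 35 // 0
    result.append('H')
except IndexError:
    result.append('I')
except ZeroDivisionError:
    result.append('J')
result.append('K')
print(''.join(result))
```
JK

ZeroDivisionError is caught by its specific handler, not IndexError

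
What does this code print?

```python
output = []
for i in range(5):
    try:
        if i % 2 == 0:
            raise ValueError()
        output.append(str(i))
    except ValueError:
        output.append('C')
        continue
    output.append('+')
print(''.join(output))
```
C1+C3+C

continue in except skips rest of loop body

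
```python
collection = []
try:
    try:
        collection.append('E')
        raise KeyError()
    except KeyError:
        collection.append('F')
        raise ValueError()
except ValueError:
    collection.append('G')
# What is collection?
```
['E', 'F', 'G']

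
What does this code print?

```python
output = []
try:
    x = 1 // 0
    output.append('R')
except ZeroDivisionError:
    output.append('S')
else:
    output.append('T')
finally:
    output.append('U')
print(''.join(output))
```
SU

Exception: except runs, else skipped, finally runs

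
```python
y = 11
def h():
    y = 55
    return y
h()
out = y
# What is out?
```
11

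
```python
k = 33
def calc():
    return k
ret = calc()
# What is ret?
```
33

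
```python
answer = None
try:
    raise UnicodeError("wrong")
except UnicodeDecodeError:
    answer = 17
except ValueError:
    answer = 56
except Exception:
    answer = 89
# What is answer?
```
56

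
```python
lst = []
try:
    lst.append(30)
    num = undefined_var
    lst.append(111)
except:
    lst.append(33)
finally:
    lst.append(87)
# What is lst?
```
[30, 33, 87]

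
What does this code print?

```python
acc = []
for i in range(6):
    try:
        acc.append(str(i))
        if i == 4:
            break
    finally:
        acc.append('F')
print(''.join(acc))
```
0F1F2F3F4F

finally runs even when breaking out of loop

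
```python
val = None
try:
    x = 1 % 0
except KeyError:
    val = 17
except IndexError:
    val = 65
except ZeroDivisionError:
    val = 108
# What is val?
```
108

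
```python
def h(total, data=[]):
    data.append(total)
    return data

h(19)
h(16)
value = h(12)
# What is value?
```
[19, 16, 12]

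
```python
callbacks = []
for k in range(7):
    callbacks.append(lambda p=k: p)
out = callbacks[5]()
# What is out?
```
5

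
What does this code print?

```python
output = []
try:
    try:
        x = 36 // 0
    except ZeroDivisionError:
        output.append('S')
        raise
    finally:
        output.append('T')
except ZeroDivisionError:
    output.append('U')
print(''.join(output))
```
STU

finally runs before re-raised exception propagates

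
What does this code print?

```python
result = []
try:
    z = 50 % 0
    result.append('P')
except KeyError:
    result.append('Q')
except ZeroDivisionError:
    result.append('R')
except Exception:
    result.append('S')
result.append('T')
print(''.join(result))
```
RT

ZeroDivisionError matches before generic Exception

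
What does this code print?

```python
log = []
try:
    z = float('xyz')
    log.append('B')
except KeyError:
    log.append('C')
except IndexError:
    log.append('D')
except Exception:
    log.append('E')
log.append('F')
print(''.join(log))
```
EF

ValueError not specifically caught, falls to Exception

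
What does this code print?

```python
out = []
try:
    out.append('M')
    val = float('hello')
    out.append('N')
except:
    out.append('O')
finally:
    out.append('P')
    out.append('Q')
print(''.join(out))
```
MOPQ

Code before exception runs, then except, then all of finally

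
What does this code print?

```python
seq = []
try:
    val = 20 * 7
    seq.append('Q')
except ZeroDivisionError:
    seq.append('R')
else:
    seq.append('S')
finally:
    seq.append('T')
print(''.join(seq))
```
QST

else runs before finally when no exception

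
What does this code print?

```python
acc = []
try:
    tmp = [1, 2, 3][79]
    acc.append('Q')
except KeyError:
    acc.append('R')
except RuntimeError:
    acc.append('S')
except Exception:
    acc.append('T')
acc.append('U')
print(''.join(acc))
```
TU

IndexError not specifically caught, falls to Exception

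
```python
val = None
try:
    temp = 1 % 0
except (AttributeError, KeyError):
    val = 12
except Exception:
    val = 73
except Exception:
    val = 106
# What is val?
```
73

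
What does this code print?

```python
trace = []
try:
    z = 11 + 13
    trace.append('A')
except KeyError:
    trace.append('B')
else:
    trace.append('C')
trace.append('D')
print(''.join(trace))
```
ACD

else block runs when no exception occurs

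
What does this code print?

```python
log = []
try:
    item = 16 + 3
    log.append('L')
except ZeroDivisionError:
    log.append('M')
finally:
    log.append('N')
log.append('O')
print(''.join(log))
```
LNO

finally runs after normal execution too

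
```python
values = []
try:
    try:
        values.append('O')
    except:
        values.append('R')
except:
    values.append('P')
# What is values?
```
['O']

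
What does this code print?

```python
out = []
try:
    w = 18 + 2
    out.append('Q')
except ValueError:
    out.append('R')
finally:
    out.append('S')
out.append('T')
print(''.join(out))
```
QST

finally runs after normal execution too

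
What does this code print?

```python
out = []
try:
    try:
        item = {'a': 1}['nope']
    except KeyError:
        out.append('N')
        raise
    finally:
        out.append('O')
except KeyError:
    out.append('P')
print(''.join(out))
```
NOP

finally runs before re-raised exception propagates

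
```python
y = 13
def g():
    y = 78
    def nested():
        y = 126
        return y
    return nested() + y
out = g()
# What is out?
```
204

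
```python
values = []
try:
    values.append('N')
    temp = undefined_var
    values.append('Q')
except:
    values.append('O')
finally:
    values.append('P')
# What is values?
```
['N', 'O', 'P']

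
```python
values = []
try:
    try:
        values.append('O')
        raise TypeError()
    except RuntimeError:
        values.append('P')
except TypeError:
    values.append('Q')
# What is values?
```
['O', 'Q']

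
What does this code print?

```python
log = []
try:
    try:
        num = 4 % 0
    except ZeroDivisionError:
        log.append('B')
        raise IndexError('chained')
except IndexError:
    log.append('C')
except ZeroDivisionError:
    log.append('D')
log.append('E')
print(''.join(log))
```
BCE

IndexError raised and caught, original ZeroDivisionError not re-raised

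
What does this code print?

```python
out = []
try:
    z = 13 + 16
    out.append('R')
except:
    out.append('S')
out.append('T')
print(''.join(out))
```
RT

No exception, try block completes normally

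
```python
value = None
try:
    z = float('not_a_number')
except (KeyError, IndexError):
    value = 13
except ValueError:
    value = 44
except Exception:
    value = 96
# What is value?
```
44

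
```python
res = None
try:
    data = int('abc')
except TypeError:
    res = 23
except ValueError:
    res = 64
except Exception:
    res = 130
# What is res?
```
64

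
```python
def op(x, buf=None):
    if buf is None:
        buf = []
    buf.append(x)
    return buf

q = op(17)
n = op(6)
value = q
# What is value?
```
[17]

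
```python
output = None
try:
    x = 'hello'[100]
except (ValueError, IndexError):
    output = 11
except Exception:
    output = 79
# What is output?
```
11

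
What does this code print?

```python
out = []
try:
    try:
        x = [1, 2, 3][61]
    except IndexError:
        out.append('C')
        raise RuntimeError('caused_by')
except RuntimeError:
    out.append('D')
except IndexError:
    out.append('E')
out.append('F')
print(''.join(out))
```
CDF

RuntimeError raised and caught, original IndexError not re-raised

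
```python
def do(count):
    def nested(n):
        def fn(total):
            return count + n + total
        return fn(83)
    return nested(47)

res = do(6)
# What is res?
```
136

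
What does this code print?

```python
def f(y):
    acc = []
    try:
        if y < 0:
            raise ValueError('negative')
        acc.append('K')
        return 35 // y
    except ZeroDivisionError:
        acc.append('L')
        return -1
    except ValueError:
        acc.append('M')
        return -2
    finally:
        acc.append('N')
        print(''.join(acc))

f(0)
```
KLN

y=0 causes ZeroDivisionError, caught, finally prints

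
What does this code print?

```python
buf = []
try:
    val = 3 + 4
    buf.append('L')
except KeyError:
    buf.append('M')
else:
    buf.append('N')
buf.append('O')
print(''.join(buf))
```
LNO

else block runs when no exception occurs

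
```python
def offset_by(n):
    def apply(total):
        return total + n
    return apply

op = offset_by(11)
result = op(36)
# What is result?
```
47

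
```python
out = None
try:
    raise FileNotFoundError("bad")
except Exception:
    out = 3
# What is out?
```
3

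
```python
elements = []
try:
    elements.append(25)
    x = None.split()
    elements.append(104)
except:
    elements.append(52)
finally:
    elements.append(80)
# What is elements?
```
[25, 52, 80]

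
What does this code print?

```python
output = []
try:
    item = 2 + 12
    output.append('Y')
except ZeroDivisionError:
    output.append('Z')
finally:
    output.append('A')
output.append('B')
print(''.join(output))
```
YAB

finally runs after normal execution too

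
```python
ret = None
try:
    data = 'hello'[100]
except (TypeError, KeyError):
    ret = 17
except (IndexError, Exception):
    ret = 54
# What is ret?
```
54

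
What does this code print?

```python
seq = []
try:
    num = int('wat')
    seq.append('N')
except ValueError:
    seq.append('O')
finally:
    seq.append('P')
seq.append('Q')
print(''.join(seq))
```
OPQ

finally always runs, even after exception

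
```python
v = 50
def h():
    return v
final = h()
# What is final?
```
50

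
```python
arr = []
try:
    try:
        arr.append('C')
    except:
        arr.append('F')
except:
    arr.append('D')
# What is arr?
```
['C']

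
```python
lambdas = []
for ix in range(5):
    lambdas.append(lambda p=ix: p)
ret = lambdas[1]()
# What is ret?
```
1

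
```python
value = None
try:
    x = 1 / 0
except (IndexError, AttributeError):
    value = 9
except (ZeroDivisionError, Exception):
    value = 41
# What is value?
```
41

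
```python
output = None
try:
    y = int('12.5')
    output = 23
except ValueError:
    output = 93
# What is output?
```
93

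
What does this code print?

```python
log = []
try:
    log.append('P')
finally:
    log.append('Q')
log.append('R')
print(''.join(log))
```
PQR

try/finally without except, no exception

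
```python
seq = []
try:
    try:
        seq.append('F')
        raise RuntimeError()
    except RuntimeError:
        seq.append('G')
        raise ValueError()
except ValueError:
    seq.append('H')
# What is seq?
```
['F', 'G', 'H']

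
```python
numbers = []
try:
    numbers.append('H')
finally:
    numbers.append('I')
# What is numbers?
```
['H', 'I']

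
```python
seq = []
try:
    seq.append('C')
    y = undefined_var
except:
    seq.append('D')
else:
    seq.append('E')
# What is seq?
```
['C', 'D']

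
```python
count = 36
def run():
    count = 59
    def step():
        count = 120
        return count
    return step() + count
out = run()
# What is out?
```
179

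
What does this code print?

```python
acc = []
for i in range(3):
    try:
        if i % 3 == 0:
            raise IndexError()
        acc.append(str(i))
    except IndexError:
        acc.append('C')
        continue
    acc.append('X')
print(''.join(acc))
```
C1X2X

continue in except skips rest of loop body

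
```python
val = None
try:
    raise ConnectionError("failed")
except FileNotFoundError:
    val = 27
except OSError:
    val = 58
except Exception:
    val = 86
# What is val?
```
58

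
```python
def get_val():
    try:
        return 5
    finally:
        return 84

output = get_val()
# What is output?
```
84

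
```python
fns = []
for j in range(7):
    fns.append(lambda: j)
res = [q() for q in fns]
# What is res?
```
[6, 6, 6, 6, 6, 6, 6]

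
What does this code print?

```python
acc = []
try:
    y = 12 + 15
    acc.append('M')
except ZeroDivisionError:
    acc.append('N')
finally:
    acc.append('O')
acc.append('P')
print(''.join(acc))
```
MOP

finally runs after normal execution too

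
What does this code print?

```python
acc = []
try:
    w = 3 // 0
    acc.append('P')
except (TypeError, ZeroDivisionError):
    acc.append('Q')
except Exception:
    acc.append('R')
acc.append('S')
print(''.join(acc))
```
QS

ZeroDivisionError matches tuple containing it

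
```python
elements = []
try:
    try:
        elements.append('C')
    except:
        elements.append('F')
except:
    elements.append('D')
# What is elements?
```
['C']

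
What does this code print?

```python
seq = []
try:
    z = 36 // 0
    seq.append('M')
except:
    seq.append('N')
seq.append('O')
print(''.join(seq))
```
NO

Exception raised in try, caught by bare except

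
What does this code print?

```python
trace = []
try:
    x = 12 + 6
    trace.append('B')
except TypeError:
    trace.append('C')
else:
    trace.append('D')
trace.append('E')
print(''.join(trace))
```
BDE

else block runs when no exception occurs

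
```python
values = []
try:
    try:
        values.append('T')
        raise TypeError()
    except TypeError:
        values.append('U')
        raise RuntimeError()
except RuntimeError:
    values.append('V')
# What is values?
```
['T', 'U', 'V']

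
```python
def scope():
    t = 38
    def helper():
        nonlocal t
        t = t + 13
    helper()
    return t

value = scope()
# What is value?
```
51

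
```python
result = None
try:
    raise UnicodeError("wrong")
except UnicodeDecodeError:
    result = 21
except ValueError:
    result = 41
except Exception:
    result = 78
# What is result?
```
41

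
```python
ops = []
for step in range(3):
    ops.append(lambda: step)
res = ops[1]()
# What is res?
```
2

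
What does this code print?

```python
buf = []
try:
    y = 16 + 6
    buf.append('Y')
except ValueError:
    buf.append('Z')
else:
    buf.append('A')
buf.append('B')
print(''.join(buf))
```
YAB

else block runs when no exception occurs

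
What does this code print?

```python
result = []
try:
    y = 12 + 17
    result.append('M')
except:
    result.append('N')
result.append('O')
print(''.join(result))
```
MO

No exception, try block completes normally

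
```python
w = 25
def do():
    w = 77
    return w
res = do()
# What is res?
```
77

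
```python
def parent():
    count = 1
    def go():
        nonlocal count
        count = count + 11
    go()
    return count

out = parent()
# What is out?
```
12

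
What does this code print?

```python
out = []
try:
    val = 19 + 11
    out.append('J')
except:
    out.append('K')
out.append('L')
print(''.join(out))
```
JL

No exception, try block completes normally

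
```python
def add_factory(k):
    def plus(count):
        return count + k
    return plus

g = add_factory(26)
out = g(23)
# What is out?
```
49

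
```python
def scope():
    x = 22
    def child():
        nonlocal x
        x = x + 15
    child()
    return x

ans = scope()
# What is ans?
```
37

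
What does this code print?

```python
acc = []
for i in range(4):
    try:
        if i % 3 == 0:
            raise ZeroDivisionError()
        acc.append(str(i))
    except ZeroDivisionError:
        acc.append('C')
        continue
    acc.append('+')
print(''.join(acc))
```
C1+2+C

continue in except skips rest of loop body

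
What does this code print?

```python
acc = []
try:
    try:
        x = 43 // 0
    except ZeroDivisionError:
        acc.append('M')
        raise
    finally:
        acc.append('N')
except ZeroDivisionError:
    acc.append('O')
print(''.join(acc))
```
MNO

finally runs before re-raised exception propagates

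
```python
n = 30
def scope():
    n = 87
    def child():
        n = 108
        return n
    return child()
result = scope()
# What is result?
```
108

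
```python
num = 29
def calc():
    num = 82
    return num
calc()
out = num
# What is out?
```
29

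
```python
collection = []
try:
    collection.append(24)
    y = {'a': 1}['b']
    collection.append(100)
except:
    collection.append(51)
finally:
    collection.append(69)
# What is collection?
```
[24, 51, 69]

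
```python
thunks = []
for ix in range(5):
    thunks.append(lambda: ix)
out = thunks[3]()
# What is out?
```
4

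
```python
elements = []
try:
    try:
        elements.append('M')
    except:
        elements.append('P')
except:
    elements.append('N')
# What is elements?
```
['M']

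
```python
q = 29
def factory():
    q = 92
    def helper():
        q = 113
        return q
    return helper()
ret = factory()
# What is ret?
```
113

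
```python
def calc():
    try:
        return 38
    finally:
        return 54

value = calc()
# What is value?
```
54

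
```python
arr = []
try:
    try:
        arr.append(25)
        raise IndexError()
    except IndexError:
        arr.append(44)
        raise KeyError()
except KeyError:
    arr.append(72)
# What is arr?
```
[25, 44, 72]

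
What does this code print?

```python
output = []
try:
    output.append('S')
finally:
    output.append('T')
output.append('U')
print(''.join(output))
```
STU

try/finally without except, no exception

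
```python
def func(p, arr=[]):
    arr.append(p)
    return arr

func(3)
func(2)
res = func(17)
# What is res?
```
[3, 2, 17]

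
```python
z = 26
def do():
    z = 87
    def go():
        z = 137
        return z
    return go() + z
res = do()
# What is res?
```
224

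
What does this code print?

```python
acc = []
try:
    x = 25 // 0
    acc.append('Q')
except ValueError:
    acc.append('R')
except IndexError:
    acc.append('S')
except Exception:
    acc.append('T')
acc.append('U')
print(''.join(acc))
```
TU

ZeroDivisionError not specifically caught, falls to Exception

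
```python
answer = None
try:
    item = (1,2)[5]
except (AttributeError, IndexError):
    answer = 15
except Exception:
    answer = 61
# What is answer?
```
15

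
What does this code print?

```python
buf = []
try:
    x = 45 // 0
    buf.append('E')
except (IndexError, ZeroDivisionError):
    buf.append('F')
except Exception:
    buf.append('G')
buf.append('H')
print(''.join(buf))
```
FH

ZeroDivisionError matches tuple containing it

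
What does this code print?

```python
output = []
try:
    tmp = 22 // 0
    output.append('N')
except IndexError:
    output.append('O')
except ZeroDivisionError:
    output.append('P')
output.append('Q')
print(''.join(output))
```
PQ

ZeroDivisionError is caught by its specific handler, not IndexError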